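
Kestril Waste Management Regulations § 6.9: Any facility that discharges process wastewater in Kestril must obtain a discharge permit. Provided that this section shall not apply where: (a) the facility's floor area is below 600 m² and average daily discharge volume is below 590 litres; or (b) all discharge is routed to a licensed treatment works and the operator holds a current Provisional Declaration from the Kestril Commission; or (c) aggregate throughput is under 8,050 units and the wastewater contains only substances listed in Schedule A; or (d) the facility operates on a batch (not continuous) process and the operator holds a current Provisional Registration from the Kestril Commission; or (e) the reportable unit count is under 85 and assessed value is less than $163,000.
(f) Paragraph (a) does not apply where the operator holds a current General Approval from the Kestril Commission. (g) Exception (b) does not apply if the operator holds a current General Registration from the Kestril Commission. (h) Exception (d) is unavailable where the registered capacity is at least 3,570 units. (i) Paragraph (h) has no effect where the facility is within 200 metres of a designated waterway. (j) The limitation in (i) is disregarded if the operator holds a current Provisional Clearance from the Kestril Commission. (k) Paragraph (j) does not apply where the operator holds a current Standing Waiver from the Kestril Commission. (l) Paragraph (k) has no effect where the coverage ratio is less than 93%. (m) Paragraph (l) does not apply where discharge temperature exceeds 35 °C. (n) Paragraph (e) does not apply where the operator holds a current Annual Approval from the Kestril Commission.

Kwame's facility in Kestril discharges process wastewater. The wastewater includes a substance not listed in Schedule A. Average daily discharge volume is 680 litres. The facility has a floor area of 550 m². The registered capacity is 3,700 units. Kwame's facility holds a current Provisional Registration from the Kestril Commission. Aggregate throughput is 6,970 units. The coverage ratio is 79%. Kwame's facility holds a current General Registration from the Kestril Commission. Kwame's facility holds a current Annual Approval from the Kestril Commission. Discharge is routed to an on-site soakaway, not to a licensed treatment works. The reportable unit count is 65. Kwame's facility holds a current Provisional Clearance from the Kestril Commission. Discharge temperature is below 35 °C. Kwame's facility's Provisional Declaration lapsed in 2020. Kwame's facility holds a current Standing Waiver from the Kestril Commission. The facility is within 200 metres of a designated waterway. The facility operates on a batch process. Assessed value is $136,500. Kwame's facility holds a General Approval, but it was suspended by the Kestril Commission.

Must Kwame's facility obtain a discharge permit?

Exception (a) does not apply: average daily discharge volume is 680 litres, not below 590 litres.
Exception (b) requires that all discharge is routed to a licensed treatment works; but discharge is not routed to a licensed treatment works, so (b) is unavailable.
Exception (c) requires that the wastewater contains only substances listed in Schedule A; but the wastewater includes a non-Schedule-A substance, so (c) is unavailable.
Exception (d) is satisfied on its face — the facility operates on a batch process; a current Provisional Registration is held. However, paragraphs (h)–(m) must be considered: (h) is engaged — the registered capacity is 3,700 units, meeting the 3,570 units threshold. (i) would limit (h) — the facility is within 200 m of a designated waterway — but (j) sets (i) aside: (j) is engaged — a current Provisional Clearance is held. (k) is engaged (a current Standing Waiver is held), but is displaced by (l): (l) operates against (k): the coverage ratio is 79%, less than the 93% limit. (m) does not operate here (discharge temperature is below 35 °C), so (l) stands. Exception (d) does not apply.
Exception (e) is satisfied on its face — the reportable unit count is 65, under the 85 limit; assessed value is $136,500, less than the $163,000 limit. Turning to paragraph (n): (n) applies — a current Annual Approval is held. Exception (e) does not apply.
No exception applies. The general rule governs.

Yes — Kwame's facility must obtain a discharge permit.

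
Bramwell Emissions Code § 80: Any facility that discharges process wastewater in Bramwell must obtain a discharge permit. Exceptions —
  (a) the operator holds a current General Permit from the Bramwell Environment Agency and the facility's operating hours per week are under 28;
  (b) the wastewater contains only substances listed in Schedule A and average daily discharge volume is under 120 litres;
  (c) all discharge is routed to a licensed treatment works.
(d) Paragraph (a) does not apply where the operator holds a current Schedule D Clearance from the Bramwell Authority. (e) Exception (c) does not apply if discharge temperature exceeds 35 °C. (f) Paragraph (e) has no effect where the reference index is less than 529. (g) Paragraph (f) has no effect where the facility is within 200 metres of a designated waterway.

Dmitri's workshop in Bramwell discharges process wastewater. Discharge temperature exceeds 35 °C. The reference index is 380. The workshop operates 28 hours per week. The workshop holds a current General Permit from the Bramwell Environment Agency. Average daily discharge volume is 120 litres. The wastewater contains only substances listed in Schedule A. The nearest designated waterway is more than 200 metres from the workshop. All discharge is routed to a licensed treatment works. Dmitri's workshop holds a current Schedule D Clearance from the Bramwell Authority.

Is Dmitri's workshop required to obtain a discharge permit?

Exception (a) fails — the facility's operating hours per week are 28, not under 28.
Exception (b) does not apply: average daily discharge volume is 120 litres, not under 120 litres.
Exception (c): discharge is routed to a licensed treatment works — every condition holds. Applying paragraphs (e)–(g): (e) applies (discharge temperature exceeds 35 °C), but is itself disapplied by (f): (f) is engaged — the reference index is 380, less than the 529 limit. (g) does not operate here (the workshop is more than 200 m from any designated waterway), so (f) stands. (c) remains available.

No — exception (c) applies; Dmitri's workshop is not required to obtain a discharge permit.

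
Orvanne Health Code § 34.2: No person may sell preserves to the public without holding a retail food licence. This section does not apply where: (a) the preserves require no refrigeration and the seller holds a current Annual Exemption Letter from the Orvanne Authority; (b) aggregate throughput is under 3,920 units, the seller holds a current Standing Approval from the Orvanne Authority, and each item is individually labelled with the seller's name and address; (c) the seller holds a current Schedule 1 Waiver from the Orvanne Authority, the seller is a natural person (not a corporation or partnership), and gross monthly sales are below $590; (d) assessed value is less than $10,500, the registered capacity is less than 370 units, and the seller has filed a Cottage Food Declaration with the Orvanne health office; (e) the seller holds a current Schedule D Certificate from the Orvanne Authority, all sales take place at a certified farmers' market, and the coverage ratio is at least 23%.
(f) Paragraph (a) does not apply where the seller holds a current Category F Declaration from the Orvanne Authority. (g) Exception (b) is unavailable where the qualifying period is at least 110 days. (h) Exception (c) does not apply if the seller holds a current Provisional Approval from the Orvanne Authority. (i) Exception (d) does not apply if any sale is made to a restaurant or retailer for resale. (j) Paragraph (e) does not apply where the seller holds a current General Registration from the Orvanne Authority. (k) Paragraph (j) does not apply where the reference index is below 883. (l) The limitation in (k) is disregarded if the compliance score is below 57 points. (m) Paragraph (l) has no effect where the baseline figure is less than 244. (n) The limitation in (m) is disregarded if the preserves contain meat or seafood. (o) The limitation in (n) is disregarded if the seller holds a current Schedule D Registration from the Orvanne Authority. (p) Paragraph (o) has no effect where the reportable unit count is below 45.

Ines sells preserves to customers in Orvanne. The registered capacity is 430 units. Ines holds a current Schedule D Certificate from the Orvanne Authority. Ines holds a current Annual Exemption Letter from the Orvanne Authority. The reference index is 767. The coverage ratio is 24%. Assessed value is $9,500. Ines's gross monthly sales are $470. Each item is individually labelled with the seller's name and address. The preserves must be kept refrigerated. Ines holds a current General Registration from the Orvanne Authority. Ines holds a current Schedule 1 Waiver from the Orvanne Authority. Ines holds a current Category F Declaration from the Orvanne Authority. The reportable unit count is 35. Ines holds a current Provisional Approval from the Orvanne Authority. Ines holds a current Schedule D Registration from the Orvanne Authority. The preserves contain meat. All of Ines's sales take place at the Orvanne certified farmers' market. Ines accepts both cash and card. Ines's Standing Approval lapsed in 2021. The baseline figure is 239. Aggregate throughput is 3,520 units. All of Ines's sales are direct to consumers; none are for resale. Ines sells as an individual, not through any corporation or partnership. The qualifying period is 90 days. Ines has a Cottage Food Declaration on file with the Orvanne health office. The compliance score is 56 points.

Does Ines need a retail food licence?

Exception (a) fails — the preserves require refrigeration.
Exception (b) does not apply: no current Standing Approval is held.
Exception (c): a current Schedule 1 Waiver is held; the seller is a natural person; gross monthly sales are $470, below the $590 limit — every condition holds. But: (h) applies — a current Provisional Approval is held. So (c) is unavailable.
Exception (d) does not apply: the registered capacity is 430 units, not less than 370 units.
All of (e)'s requirements are met (a current Schedule D Certificate is held; all sales are at a certified farmers' market; the coverage ratio is 24%, meeting the 23% threshold). But applying paragraphs (j)–(p): (j) operates against (e): a current General Registration is held. (k) operates (the reference index is 767, below the 883 limit), but yields to (l): (l) applies — the compliance score is 56 points, below the 57 points limit. (m) is triggered (the baseline figure is 239, less than the 244 limit), but is overridden by (n): (n) operates against (m): the preserves contain meat. (o) applies (a current Schedule D Registration is held), but is displaced by (p): (p) operates against (o): the reportable unit count is 35, below the 45 limit. Exception (e) does not apply.
No exception applies. The general rule governs.

Yes — Ines must hold a retail food licence.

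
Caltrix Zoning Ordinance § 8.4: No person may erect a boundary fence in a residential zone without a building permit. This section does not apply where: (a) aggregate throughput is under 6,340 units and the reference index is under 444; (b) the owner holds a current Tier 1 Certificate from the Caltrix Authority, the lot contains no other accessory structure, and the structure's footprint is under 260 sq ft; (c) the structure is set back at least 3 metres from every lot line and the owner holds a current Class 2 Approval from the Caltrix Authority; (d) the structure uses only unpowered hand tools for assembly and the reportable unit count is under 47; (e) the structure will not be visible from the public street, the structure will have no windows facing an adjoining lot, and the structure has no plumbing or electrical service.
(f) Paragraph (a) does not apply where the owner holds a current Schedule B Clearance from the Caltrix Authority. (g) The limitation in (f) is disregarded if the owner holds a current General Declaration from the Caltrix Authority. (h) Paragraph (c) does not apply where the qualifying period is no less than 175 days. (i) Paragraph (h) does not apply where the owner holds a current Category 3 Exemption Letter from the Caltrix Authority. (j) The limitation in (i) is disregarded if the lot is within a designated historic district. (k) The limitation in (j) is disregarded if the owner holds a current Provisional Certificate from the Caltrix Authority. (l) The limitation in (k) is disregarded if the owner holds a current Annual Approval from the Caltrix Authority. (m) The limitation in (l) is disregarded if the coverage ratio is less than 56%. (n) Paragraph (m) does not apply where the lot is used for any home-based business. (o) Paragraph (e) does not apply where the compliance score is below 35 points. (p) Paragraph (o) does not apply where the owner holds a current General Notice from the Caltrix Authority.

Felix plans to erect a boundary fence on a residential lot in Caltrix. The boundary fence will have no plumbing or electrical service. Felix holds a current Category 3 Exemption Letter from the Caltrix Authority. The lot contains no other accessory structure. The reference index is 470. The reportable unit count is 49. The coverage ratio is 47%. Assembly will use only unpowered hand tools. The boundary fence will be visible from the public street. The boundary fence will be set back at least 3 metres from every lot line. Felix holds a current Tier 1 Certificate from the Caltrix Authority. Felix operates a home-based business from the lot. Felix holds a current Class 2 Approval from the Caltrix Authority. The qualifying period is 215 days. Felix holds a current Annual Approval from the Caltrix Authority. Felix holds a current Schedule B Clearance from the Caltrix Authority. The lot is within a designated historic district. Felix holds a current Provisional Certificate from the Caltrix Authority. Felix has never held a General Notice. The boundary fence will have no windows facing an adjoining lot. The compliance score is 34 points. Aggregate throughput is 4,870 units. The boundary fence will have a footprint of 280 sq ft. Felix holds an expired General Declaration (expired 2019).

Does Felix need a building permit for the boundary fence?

Exception (a) fails — the reference index is 470, not under 444.
Exception (b) fails — the structure's footprint is 280 sq ft, not under 260 sq ft.
Exception (c) is satisfied on its face — the setback is at least 3 m on every side; a current Class 2 Approval is held. But applying paragraphs (h)–(n): (h) operates — the qualifying period is 215 days, meeting the 175 days threshold. (i) would limit (h) — a current Category 3 Exemption Letter is held — but (j) sets (i) aside: (j) is engaged — the lot is in a historic district. (k) is engaged (a current Provisional Certificate is held), but is overridden by (l): (l) operates against (k): a current Annual Approval is held. (m) applies (the coverage ratio is 47%, less than the 56% limit), but is displaced by (n): (n) operates against (m): a home-based business operates on the lot. Exception (c) does not apply.
Exception (d) requires that the reportable unit count is under 47; but the reportable unit count is 49, not under 47, so (d) is unavailable.
Exception (e) requires that the structure will not be visible from the public street; but the structure will be visible from the street, so (e) is unavailable.
No exception applies. The general rule governs.

Yes — Felix must obtain a building permit.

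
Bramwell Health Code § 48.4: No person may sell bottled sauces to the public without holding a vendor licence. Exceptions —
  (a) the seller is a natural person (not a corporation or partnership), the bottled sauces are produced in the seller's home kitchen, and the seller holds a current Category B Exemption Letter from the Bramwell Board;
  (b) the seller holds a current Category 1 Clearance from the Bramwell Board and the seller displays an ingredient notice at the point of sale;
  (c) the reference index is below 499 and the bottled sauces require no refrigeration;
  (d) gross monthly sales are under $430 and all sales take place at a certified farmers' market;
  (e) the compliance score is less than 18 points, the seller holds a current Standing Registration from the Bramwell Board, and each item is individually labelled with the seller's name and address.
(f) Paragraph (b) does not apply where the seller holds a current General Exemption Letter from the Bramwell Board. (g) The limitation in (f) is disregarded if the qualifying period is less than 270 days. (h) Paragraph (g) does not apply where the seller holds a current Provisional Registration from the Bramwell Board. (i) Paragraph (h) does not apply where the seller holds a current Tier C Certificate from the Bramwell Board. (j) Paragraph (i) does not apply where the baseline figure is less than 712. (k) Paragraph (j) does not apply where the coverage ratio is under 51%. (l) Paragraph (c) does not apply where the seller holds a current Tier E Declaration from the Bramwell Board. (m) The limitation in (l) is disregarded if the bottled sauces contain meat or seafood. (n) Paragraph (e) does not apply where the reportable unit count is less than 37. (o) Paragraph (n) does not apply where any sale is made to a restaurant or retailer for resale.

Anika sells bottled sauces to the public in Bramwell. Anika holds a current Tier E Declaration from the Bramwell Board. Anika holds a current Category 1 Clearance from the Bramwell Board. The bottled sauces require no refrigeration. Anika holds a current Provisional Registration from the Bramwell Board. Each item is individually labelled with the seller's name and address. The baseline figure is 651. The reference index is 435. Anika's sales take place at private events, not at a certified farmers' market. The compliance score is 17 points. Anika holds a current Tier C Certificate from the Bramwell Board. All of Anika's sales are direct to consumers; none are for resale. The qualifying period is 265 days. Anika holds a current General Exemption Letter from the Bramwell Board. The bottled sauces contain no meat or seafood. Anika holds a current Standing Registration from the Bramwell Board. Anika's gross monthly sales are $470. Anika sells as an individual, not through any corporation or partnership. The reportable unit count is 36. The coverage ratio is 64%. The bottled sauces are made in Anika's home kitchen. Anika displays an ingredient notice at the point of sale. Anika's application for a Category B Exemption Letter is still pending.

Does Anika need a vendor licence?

Exception (a) does not apply: no current Category B Exemption Letter is held.
Exception (b)'s conditions are all satisfied: a current Category 1 Clearance is held; an ingredient notice is displayed. Turning to paragraphs (f)–(k): (f) is engaged — a current General Exemption Letter is held. (g) is engaged (the qualifying period is 265 days, less than the 270 days limit), but is displaced by (h): (h) operates against (g): a current Provisional Registration is held. (i) is engaged (a current Tier C Certificate is held), but is set aside by (j): (j) is triggered — the baseline figure is 651, less than the 712 limit. (k) does not operate here (the coverage ratio is 64%, not under 51%), so (j) stands. So (b) is unavailable.
Exception (c): the reference index is 435, below the 499 limit; the bottled sauces are shelf-stable — every condition holds. Turning to paragraphs (l)–(m): (l) operates — a current Tier E Declaration is held. (m), which would lift (l), does not operate here — the bottled sauces contain no meat or seafood. So (c) is unavailable.
Exception (d) requires that gross monthly sales are under $430; but gross monthly sales are $470, not under $430, so (d) is unavailable.
Exception (e) is satisfied on its face — the compliance score is 17 points, less than the 18 points limit; a current Standing Registration is held; items are individually labelled. Turning to paragraphs (n)–(o): (n) operates against (e): the reportable unit count is 36, less than the 37 limit. (o) does not operate here (no sales are for resale), so (n) stands. Exception (e) does not apply.
No exception applies. The general rule governs.

Yes — Anika must hold a vendor licence.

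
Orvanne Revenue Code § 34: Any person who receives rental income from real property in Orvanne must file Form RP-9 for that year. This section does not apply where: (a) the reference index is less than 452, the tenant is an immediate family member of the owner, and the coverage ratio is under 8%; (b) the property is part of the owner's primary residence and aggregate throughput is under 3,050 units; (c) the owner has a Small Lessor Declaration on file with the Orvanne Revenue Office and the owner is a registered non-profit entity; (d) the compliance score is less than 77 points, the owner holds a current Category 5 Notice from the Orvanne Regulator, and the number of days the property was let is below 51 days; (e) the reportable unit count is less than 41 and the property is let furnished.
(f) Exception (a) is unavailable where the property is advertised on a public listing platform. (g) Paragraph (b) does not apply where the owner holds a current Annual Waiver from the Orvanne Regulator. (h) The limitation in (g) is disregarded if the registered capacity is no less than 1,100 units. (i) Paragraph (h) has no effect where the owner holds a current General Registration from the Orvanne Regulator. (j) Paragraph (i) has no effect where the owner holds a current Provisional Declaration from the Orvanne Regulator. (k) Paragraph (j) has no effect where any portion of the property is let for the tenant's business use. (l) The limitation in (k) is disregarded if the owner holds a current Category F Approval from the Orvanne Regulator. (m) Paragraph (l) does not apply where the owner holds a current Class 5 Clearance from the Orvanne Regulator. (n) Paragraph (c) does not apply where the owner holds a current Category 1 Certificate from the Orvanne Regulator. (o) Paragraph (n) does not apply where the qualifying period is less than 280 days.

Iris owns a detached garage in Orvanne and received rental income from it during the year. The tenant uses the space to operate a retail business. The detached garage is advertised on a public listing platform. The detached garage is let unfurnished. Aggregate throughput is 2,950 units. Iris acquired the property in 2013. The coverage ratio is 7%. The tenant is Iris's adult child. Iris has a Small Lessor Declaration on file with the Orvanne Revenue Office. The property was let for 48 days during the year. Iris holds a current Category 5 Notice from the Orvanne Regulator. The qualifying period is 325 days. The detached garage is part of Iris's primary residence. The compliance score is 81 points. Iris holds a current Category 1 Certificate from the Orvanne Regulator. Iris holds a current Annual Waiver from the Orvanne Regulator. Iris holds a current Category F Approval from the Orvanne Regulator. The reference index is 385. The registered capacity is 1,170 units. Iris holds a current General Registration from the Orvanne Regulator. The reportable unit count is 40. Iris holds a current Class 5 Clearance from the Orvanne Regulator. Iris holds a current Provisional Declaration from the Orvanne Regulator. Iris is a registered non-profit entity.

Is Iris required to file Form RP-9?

Yes — Iris must file Form RP-9.

Exception (a)'s conditions are all satisfied: the reference index is 385, less than the 452 limit; the tenant is an immediate family member; the coverage ratio is 7%, under the 8% limit. However, paragraph (f) must be considered: (f) is triggered — the property is publicly advertised. Exception (a) does not apply.
Exception (b) is satisfied on its face — the detached garage is part of the primary residence; aggregate throughput is 2,950 units, under the 3,050 units limit. However, paragraphs (g)–(m) must be considered: (g) operates — a current Annual Waiver is held. (h) would limit (g) — the registered capacity is 1,170 units, meeting the 1,100 units threshold — but (i) sets (h) aside: (i) operates against (h): a current General Registration is held. (j) is triggered (a current Provisional Declaration is held), but is displaced by (k): (k) is triggered — the space is let for business use. (l) operates (a current Category F Approval is held), but is set aside by (m): (m) applies — a current Class 5 Clearance is held. Exception (b) does not apply.
All of (c)'s requirements are met (a Small Lessor Declaration is on file; Iris is a registered non-profit). However, paragraphs (n)–(o) must be considered: (n) is triggered — a current Category 1 Certificate is held. (o), which would lift (n), does not operate here — the qualifying period is 325 days, not less than 280 days. Exception (c) does not apply.
Exception (d) requires that the compliance score is less than 77 points; but the compliance score is 81 points, not less than 77 points, so (d) is unavailable.
Exception (e) fails — the property is let unfurnished.
No exception is made out. Iris falls within the general rule.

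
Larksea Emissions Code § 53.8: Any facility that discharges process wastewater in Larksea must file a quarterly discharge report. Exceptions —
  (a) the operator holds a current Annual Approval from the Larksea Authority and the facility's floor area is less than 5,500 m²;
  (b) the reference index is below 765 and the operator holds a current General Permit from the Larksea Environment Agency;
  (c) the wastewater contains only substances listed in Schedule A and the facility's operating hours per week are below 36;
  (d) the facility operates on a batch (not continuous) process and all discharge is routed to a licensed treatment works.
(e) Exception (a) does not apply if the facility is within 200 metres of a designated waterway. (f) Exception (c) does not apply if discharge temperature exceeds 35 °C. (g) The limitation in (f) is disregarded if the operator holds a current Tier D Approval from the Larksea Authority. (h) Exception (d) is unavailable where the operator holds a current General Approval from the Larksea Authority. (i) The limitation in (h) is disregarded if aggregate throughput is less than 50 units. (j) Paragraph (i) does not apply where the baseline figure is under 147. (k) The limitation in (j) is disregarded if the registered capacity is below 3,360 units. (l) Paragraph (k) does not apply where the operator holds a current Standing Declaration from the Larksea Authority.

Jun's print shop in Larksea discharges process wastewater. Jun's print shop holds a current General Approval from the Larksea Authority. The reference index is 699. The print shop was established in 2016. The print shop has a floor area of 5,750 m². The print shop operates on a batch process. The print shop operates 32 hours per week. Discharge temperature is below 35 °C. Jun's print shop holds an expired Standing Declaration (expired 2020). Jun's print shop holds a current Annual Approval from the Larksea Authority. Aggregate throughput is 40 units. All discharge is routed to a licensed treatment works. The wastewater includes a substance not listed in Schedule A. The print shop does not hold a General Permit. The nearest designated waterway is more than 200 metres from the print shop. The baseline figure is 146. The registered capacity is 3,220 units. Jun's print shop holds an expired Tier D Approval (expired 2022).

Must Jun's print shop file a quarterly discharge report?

No — exception (d) applies; Jun's print shop is not required to file a quarterly discharge report.

Exception (a) does not apply: the facility's floor area is 5,750 m², not less than 5,500 m².
Exception (b) fails — no General Permit is held.
Exception (c) does not apply: the wastewater includes a non-Schedule-A substance.
Exception (d) is satisfied on its face — the facility operates on a batch process; discharge is routed to a licensed treatment works. Applying paragraphs (h)–(l): (h) would limit (d) — a current General Approval is held — but (i) sets (h) aside: (i) operates against (h): aggregate throughput is 40 units, less than the 50 units limit. (j) would limit (i) — the baseline figure is 146, under the 147 limit — but (k) sets (j) aside: (k) operates against (j): the registered capacity is 3,220 units, below the 3,360 units limit. (l), which would lift (k), is not engaged — there is no Standing Declaration in force. (d) remains available.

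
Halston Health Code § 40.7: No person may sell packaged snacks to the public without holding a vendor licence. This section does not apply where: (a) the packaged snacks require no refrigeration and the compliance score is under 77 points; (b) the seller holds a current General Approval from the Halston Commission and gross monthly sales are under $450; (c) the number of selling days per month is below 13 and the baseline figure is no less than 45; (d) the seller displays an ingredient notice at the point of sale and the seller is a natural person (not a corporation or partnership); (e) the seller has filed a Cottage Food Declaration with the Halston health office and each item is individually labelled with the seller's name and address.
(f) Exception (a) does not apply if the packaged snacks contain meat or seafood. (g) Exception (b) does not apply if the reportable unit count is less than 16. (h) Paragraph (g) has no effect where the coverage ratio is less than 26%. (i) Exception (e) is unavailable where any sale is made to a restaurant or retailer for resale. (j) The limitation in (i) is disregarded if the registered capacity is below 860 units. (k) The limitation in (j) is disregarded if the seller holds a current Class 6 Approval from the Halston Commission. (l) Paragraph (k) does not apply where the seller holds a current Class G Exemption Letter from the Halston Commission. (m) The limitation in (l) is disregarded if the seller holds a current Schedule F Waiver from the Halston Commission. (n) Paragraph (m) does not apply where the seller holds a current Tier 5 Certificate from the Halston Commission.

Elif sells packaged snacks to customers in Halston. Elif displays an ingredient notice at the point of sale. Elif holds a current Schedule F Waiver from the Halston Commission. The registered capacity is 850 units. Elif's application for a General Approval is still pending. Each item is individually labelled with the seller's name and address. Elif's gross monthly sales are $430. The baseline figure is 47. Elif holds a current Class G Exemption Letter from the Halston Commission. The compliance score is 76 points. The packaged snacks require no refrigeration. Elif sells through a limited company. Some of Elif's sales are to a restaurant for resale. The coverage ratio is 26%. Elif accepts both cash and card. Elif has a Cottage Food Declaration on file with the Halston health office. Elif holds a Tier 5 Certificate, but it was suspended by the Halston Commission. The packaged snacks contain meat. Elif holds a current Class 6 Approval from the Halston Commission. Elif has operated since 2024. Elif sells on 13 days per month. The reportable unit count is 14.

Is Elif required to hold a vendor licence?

Exception (a)'s conditions are all satisfied: the packaged snacks are shelf-stable; the compliance score is 76 points, under the 77 points limit. However, paragraph (f) must be considered: (f) is triggered — the packaged snacks contain meat. Exception (a) does not apply.
Exception (b) requires that the seller holds a current General Approval from the Halston Commission; but the General Approval is not current, so (b) is unavailable.
Exception (c) requires that the number of selling days per month is below 13; but the number of selling days per month is 13, not below 13, so (c) is unavailable.
Exception (d) does not apply: the seller operates through a limited company.
All of (e)'s requirements are met (a Cottage Food Declaration is on file; items are individually labelled). But applying paragraphs (i)–(n): (i) is triggered — some sales are to a restaurant for resale. (j) would limit (i) — the registered capacity is 850 units, below the 860 units limit — but (k) sets (j) aside: (k) is triggered — a current Class 6 Approval is held. (l) would limit (k) — a current Class G Exemption Letter is held — but (m) sets (l) aside: (m) operates against (l): a current Schedule F Waiver is held. (n), which would lift (m), is not engaged — no current Tier 5 Certificate is held. Exception (e) does not apply.
Every exception is unavailable, so the rule governs.

Yes — Elif must hold a vendor licence.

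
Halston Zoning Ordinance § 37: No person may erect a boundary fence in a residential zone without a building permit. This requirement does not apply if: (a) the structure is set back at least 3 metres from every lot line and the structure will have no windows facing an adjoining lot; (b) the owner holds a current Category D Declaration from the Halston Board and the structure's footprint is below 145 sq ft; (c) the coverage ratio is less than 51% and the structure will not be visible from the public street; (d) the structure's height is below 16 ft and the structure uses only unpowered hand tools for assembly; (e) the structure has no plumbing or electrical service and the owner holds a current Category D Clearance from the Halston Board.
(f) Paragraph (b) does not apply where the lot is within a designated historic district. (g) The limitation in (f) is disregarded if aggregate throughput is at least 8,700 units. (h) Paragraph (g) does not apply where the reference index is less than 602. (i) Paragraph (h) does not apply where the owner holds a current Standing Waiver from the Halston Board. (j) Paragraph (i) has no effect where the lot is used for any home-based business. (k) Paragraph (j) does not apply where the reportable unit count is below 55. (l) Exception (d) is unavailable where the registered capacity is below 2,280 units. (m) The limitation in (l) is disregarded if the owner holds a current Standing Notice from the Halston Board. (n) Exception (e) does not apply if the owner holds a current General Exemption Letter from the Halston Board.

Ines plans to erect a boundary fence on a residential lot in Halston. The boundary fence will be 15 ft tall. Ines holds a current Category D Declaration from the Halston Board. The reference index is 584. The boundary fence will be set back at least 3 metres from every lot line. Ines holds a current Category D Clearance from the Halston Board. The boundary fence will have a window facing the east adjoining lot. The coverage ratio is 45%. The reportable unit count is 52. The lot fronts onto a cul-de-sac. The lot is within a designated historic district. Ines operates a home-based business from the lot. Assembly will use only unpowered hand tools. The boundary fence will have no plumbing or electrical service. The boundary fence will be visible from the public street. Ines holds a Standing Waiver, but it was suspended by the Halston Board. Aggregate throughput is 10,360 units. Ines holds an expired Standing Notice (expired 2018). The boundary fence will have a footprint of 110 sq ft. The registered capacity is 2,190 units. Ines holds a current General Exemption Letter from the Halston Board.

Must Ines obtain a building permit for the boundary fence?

Exception (a) does not apply: a window faces an adjoining lot.
Exception (b) is satisfied on its face — a current Category D Declaration is held; the structure's footprint is 110 sq ft, below the 145 sq ft limit. But applying paragraphs (f)–(k): (f) applies — the lot is in a historic district. (g) is triggered (aggregate throughput is 10,360 units, meeting the 8,700 units threshold), but yields to (h): (h) operates against (g): the reference index is 584, less than the 602 limit. (i), which would lift (h), is inapplicable — the Standing Waiver is not current. Exception (b) does not apply.
Exception (c) fails — the structure will be visible from the street.
Exception (d)'s conditions are all satisfied: the structure's height is 15 ft, below the 16 ft limit; assembly uses only hand tools. But applying paragraphs (l)–(m): (l) operates against (d): the registered capacity is 2,190 units, below the 2,280 units limit. (m) is inapplicable (there is no Standing Notice in force), so (l) stands. So (d) is unavailable.
All of (e)'s requirements are met (there is no plumbing or electrical service; a current Category D Clearance is held). But applying paragraph (n): (n) is triggered — a current General Exemption Letter is held. So (e) is unavailable.
Every exception is unavailable, so the rule governs.

Yes — Ines must obtain a building permit.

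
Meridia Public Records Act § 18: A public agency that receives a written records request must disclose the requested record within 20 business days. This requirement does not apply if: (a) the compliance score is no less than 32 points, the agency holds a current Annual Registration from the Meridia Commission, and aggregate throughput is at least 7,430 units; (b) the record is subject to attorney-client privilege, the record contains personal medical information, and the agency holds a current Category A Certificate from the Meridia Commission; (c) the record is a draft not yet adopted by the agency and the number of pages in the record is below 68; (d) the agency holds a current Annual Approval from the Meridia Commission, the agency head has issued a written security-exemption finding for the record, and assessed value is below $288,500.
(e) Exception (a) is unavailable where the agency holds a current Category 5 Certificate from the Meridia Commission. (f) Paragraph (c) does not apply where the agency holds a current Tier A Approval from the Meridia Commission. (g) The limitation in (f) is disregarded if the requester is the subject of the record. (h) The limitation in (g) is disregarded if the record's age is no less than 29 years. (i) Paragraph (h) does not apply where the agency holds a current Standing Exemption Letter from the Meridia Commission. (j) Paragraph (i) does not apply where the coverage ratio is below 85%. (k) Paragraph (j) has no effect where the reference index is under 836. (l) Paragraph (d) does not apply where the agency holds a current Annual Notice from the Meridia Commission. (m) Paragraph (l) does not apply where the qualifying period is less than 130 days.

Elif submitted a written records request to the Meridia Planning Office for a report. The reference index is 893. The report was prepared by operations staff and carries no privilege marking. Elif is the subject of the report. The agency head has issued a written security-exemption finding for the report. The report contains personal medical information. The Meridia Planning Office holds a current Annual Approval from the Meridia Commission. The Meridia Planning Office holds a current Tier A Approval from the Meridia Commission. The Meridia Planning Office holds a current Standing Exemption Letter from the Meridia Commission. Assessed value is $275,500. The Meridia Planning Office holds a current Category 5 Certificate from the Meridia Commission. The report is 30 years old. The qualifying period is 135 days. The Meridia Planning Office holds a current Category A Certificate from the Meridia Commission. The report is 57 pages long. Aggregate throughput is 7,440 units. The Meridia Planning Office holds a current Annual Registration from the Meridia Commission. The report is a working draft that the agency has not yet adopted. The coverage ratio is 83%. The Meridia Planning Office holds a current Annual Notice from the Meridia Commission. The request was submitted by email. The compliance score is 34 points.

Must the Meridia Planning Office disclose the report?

Exception (a)'s conditions are all satisfied: the compliance score is 34 points, meeting the 32 points threshold; a current Annual Registration is held; aggregate throughput is 7,440 units, meeting the 7,430 units threshold. But: (e) applies — a current Category 5 Certificate is held. So (a) is unavailable.
Exception (b) does not apply: the report carries no privilege marking.
Exception (c)'s conditions are all satisfied: the report is an unadopted draft; the number of pages in the record is 57, below the 68 limit. Turning to paragraphs (f)–(k): (f) operates against (c): a current Tier A Approval is held. (g) would limit (f) — Elif is the subject of the report — but (h) sets (g) aside: (h) operates against (g): the record's age is 30 years, meeting the 29 years threshold. (i) is triggered (a current Standing Exemption Letter is held), but is displaced by (j): (j) operates against (i): the coverage ratio is 83%, below the 85% limit. (k), which would lift (j), is not triggered — the reference index is 893, not under 836. (c) is therefore removed.
Exception (d): a current Annual Approval is held; a written security-exemption finding has been issued; assessed value is $275,500, below the $288,500 limit — every condition holds. Turning to paragraphs (l)–(m): (l) is engaged — a current Annual Notice is held. (m), which would lift (l), does not operate here — the qualifying period is 135 days, not less than 130 days. (d) is therefore removed.
Every exception is unavailable, so the rule governs.

Yes — the Meridia Planning Office must disclose the report.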